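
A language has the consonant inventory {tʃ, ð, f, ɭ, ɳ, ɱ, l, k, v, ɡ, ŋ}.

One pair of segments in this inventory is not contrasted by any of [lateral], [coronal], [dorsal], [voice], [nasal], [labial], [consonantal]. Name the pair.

l, ɭ

/l/ (alveolar lateral approximant) and /ɭ/ (retroflex lateral approximant) are both [+lateral], [+coronal], [−dorsal], [+voice], [−nasal], [−labial], [+consonantal], so none of the listed features separates them. (They do differ in [anterior], which is not among the given features.) Every other pair in the inventory differs on at least one listed feature.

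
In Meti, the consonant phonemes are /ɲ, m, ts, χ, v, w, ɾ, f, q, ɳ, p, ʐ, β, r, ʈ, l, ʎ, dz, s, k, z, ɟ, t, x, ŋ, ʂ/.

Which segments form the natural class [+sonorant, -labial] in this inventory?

ɲ, ɾ, ɳ, r, l, ʎ, ŋ

The [+sonorant] segments are /ɲ, m, w, ɾ, ɳ, r, l, ʎ, ŋ/.
Then [-labial] leaves /ɲ, ɾ, ɳ, r, l, ʎ, ŋ/.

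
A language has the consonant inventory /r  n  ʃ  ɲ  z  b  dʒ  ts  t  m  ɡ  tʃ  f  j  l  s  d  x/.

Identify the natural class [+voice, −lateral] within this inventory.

Checking each segment against [+voice], [−lateral]: /r/ (alveolar trill), /n/ (alveolar nasal), /ɲ/ (palatal nasal), /z/ (voiced alveolar fricative), /b/ (voiced bilabial stop), /dʒ/ (voiced postalveolar affricate), among others, satisfy every feature; every other segment in the inventory fails at least one.

r, n, ɲ, z, b, dʒ, m, ɡ, j, d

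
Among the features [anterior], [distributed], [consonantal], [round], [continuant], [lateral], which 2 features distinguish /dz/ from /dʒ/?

/dz/ (voiced alveolar affricate) and /dʒ/ (voiced postalveolar affricate) agree on [+consonantal], [−round], [−continuant], [−lateral]. They differ on [anterior] (/dz/ [+], /dʒ/ [−]), [distributed] (/dz/ [−], /dʒ/ [+]).

[anterior], [distributed]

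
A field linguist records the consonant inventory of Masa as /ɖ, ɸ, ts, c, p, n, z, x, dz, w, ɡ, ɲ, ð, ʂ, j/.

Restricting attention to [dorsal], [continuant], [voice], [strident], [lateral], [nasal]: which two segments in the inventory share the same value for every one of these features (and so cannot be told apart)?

/j/ (palatal glide) and /w/ (labial-velar glide) are both [+dorsal], [+continuant], [+voice], [−strident], [−lateral], [−nasal], so none of the listed features separates them. (They do differ in [labial], [round] and [back], which are not among the given features.) Every other pair in the inventory differs on at least one listed feature.

j, w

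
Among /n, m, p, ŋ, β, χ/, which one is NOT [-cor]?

Every segment except /n/ is [-coronal]. /n/ (alveolar nasal) is [+coronal], so it is the exception.

n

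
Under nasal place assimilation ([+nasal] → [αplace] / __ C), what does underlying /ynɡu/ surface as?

[yŋɡu]

In /ynɡu/, the nasal /n/ precedes /ɡ/, which is [+dorsal]. The nasal assimilates in place, becoming the [+dorsal] nasal /ŋ/. The surface form is [yŋɡu].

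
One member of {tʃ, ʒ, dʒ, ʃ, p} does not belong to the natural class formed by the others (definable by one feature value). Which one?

p

[strident] (equivalently [labial], [coronal]) groups all but one: /ʃ, ʒ, tʃ, dʒ/ share [+strident] while /p/ (voiceless bilabial stop) alone is [−strident]. Removing any other segment would not leave a single-feature class that excludes it.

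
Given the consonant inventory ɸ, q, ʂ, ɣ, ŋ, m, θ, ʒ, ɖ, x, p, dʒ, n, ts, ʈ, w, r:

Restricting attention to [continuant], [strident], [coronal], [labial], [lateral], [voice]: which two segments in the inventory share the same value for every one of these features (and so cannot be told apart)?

n, ɖ

On the given features, /n/ and /ɖ/ have an identical profile: [−continuant], [−strident], [+coronal], [−labial], [−lateral], [+voice]. No other two segments in the inventory coincide on all 6 features. (They do differ in [sonorant], [nasal] and [anterior], which are not among the given features.)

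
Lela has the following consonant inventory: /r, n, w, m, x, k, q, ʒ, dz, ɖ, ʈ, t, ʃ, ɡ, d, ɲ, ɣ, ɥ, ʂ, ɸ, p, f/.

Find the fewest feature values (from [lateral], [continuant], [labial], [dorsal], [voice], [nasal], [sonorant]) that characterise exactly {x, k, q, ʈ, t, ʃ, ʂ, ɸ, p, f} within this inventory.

The target set is precisely the extension of [-voice] in this inventory.

[-voice]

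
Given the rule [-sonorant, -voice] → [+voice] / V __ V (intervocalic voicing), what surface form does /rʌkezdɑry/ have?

[rʌɡezdɑry]

Only /k/ occurs between two vowels (/ʌ/ __ /e/) and matches the structural description. It is a voiceless velar stop, so [-sonorant, -voice] holds; changing it to [+voice] with all other features held fixed yields /ɡ/ (voiced velar stop). No other segment meets both the structural description and the environment, so the output is [rʌɡezdɑry].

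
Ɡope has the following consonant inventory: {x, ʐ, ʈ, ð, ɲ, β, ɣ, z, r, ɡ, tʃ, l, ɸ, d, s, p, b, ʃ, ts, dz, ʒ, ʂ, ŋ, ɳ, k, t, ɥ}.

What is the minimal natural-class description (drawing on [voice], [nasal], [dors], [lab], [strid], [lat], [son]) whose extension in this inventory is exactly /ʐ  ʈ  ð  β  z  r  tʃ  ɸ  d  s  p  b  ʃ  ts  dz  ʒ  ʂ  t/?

[-nasal, -lat, -dors]

The class [-nasal], [-lateral], [-dorsal] has exactly /ʐ, ʈ, ð, β, z, r, tʃ, ɸ, d, s, p, b, ʃ, ts, dz, ʒ, ʂ, t/ as its extension in this inventory. No smaller conjunction from the listed features achieves this: [-lateral, -dorsal] alone would also admit /ɳ/; [-nasal, -dorsal] alone would also admit /l/; [-nasal, -lateral] alone would also admit /x, ɣ, ɡ, k, …/; and checking the remaining two-feature bundles turns up none with this extension.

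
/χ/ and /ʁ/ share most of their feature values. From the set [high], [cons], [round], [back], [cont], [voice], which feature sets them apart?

[voice]

/χ/ is the voiceless uvular fricative and /ʁ/ is the voiced uvular fricative. Both are [-high], [+consonantal], [-round], [+back], [+continuant]. /χ/ is [-voice] while /ʁ/ is [+voice], so the distinguishing feature is [voice].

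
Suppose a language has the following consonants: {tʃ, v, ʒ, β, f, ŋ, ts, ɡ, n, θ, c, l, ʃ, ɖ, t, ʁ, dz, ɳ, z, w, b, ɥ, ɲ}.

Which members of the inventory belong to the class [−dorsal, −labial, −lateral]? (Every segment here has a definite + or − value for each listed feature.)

Eliminate segments failing any feature: /v, β, f, b/ are [+labial]; /ŋ, ɡ, c, ʁ, w, ɥ, ɲ/ are [+dorsal]; /l/ is [+lateral]. The remaining /tʃ, ʒ, ts, n, θ, ʃ, ɖ, t, dz, ɳ, z/ satisfy [−dorsal], [−labial], [−lateral].

tʃ, ʒ, ts, n, θ, ʃ, ɖ, t, dz, ɳ, z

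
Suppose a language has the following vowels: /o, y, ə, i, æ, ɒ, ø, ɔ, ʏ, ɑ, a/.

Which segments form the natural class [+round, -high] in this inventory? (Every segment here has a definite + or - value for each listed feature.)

o, ɒ, ø, ɔ

Among the inventory, the [+round] segments are /o, y, ɒ, ø, ɔ, ʏ/.
Within that set, [-high] leaves /o, ɒ, ø, ɔ/.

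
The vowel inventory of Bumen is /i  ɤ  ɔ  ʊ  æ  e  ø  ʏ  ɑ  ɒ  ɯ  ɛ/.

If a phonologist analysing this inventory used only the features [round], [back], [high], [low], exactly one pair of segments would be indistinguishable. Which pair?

e, ɛ

On the given features, /e/ and /ɛ/ have an identical profile: [-round], [-back], [-high], [-low]. No other two segments in the inventory coincide on all 4 features. (They do differ in [tense], which is not among the given features.)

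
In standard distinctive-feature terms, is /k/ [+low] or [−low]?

[−low]

/k/ is the voiceless velar stop. The feature [low] marks segments produced with the tongue body lowered; /k/ lacks this property, so it is [−low].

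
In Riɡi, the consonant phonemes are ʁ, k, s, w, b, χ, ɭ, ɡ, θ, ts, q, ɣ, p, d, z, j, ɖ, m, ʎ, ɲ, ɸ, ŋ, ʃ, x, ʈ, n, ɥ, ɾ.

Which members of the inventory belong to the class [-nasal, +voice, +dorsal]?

Eliminate segments failing any feature: /k, s, χ, θ, ts, q, p, ɸ, ʃ, x, ʈ/ are [-voice]; /b, ɭ, d, z, ɖ, ɾ/ are [-dorsal]; /m, ɲ, ŋ, n/ are [+nasal]. The remaining /ʁ, w, ɡ, ɣ, j, ʎ, ɥ/ satisfy [-nasal], [+voice], [+dorsal].

ʁ, w, ɡ, ɣ, j, ʎ, ɥ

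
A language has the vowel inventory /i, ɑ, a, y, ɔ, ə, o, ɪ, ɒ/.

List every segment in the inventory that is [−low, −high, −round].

Checking each segment against [−low], [−high], [−round]: /ə/ (mid central vowel (schwa)) satisfies every feature; every other segment in the inventory fails at least one.

ə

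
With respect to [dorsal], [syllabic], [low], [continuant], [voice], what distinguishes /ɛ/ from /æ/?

The two segments share [+dorsal], [+syllabic], [+continuant], [+voice]. The only feature from the list on which they differ: /ɛ/ is [−low] while /æ/ is [+low].

[low]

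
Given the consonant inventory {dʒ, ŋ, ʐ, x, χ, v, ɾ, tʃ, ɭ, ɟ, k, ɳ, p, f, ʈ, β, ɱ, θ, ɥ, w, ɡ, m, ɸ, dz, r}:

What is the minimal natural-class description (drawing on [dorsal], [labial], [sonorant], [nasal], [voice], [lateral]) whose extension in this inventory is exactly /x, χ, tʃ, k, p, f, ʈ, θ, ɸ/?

[-voice]

Every target segment is [-voice] and no other inventory member is, so one feature is enough.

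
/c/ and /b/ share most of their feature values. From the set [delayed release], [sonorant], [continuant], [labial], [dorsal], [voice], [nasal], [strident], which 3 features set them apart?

The two segments share [-delayed release], [-sonorant], [-continuant], [-nasal], [-strident]. The only features from the list on which they differ: /c/ is [-voice] while /b/ is [+voice]; /c/ is [-labial] while /b/ is [+labial]; /c/ is [+dorsal] while /b/ is [-dorsal].

[voice], [labial], [dorsal]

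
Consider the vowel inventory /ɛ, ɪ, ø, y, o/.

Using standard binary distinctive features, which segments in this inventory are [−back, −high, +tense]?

Eliminate segments failing any feature: /ɛ/ is [−tense]; /ɪ, y/ are [+high]; /o/ is [+back]. The remaining /ø/ satisfy [−back], [−high], [+tense].

ø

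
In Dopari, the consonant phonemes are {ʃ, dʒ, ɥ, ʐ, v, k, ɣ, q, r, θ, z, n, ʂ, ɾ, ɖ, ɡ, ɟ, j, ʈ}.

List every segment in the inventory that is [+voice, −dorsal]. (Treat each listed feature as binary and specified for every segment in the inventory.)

First, the [+voice] segments are /dʒ, ɥ, ʐ, v, ɣ, r, z, n, ɾ, ɖ, ɡ, ɟ, j/.
Within that set, [−dorsal] leaves /dʒ, ʐ, v, r, z, n, ɾ, ɖ/.

dʒ, ʐ, v, r, z, n, ɾ, ɖ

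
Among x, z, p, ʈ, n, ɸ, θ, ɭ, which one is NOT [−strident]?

Every segment except /z/ is [−strident]. /z/ (voiced alveolar fricative) is [+strident], so it is the exception.

z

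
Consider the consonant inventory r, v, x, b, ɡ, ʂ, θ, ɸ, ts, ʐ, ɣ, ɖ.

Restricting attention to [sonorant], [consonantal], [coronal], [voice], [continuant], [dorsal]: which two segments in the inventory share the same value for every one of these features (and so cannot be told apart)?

/ʂ/ (voiceless retroflex fricative) and /θ/ (voiceless dental fricative) are both [−sonorant], [+consonantal], [+coronal], [−voice], [+continuant], [−dorsal], so none of the listed features separates them. (They do differ in [strident], [anterior] and [distributed], which are not among the given features.) Every other pair in the inventory differs on at least one listed feature.

ʂ, θ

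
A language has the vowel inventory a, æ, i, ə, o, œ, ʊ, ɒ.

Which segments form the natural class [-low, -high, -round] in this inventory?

ə

First, the [-low] segments are /i, ə, o, œ, ʊ/.
Within that set, [-high] gives /ə, o, œ/.
Then [-round] leaves /ə/.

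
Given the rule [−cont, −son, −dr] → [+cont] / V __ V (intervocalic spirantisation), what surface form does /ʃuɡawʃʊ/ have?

/ɡ/ satisfies [−cont, −son, −dr] and sits in V __ V. The [+continuant] counterpart of the voiced velar stop is /ɣ/. Other segments in /ʃuɡawʃʊ/ either fail the structural description or are not in the environment, so the surface form is [ʃuɣawʃʊ].

[ʃuɣawʃʊ]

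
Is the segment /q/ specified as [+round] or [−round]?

[−round]

/q/ is the voiceless uvular stop, hence [−round].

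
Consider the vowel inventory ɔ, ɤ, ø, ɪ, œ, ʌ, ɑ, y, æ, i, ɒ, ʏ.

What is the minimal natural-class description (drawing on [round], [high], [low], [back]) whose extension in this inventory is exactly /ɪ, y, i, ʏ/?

[+high]

The target set is precisely the extension of [+high] in this inventory.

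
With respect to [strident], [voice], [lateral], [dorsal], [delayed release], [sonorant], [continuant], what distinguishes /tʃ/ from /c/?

The two segments share [−voice], [−lateral], [−sonorant], [−continuant]. The only features from the list on which they differ: /tʃ/ is [+strident] while /c/ is [−strident]; /tʃ/ is [+delayed release] while /c/ is [−delayed release]; /tʃ/ is [−dorsal] while /c/ is [+dorsal].

[strident], [delayed release], [dorsal]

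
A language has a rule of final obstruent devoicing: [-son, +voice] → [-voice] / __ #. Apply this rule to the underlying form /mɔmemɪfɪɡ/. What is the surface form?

[mɔmemɪfɪk]

Only the final segment /ɡ/ is both word-final and matches the structural description. It is a voiced velar stop, so [-son, +voice] holds; changing it to [-voice] with all other features held fixed yields /k/ (voiceless velar stop). No other segment meets both the structural description and the environment, so the output is [mɔmemɪfɪk].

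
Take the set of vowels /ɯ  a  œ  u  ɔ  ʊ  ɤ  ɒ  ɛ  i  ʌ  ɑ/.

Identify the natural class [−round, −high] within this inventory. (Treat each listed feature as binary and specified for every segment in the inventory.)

a, ɤ, ɛ, ʌ, ɑ

Eliminate segments failing any feature: /ɯ, i/ are [+high]; /œ, u, ɔ, ʊ, ɒ/ are [+round]. The remaining /a, ɤ, ɛ, ʌ, ɑ/ satisfy [−round], [−high].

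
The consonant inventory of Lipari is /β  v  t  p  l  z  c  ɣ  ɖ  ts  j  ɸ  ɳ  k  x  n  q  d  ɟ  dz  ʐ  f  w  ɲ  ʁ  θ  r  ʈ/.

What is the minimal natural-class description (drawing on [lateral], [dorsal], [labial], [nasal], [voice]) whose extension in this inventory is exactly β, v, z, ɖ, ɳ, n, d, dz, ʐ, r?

/β, v, z, ɖ, ɳ, n, d, dz, ʐ, r/ are all [+voice], [−lateral], [−dorsal], and no other segment in the inventory matches all three values. Dropping any one of them over-generates: [−lateral, −dorsal] alone would also admit /t, p, ts, ɸ, …/; [+voice, −dorsal] alone would also admit /l/; [+voice, −lateral] alone would also admit /ɣ, j, ɟ, w, …/. No other combination of two listed features picks out exactly this set either, so fewer than three features will not do.

[+voice, −lateral, −dorsal]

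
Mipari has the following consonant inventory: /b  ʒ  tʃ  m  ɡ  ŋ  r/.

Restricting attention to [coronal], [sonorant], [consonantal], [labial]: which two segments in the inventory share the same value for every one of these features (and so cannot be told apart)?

tʃ, ʒ

/tʃ/ (voiceless postalveolar affricate) and /ʒ/ (voiced postalveolar fricative) are both [+coronal], [-sonorant], [+consonantal], [-labial], so none of the listed features separates them. (They do differ in [voice] and [continuant], which are not among the given features.) Every other pair in the inventory differs on at least one listed feature.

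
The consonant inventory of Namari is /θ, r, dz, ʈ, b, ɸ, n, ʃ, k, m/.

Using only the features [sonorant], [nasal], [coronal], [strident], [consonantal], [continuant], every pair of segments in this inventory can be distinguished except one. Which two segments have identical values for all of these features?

Both /b/ and /k/ are [-sonorant], [-nasal], [-coronal], [-strident], [+consonantal], [-continuant]. Since the list omits [voice], [labial] and [dorsal] — which do distinguish the voiced bilabial stop from the voiceless velar stop — this pair collapses; all other pairs remain distinct.

b, k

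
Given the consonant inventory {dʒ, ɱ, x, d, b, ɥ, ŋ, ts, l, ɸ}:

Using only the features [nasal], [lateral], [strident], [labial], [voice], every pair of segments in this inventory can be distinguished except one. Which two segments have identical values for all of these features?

b, ɥ

Both /b/ and /ɥ/ are [−nasal], [−lateral], [−strident], [+labial], [+voice]. Since the list omits [sonorant], [continuant], [round] and [dorsal] — which do distinguish the voiced bilabial stop from the labial-palatal glide — this pair collapses; all other pairs remain distinct.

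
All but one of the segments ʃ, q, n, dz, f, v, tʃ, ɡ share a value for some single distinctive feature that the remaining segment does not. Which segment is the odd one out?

n

/ʃ, dz, ɡ, v, f, tʃ, q/ are all [-nasal], but /n/ (alveolar nasal) is [+nasal]. No other single segment can be removed to leave a set sharing one feature value that the removed segment lacks, so /n/ is the odd one out.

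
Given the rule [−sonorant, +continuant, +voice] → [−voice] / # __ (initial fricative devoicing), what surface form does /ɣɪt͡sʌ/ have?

[xɪt͡sʌ]

/ɣ/ satisfies [−sonorant, +continuant, +voice] and sits in # __. The [−voice] counterpart of the voiced velar fricative is /x/. Other segments in /ɣɪt͡sʌ/ either fail the structural description or are not in the environment, so the surface form is [xɪt͡sʌ].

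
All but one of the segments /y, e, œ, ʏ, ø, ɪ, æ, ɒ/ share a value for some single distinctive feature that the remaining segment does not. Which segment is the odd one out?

[back] groups all but one: /ø, œ, ʏ, æ, y, e, ɪ/ share [-back] while /ɒ/ (low back rounded vowel) alone is [+back]. Removing any other segment would not leave a single-feature class that excludes it.

ɒ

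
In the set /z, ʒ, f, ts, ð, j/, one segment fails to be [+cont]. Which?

/ð, ʒ, j, z, f/ are all [+continuant]; /ts/ (voiceless alveolar affricate) is [−continuant].

ts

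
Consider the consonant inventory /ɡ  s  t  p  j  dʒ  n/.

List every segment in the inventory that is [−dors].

s, t, p, dʒ, n

The [−dorsal] segments here are /s, t, p, dʒ, n/; the remaining /ɡ, j/ are [+dorsal].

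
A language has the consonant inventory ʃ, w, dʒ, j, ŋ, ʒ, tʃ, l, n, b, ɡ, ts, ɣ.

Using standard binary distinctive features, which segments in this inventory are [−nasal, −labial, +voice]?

dʒ, j, ʒ, l, ɡ, ɣ

Checking each segment against [−nasal], [−labial], [+voice]: /dʒ/ (voiced postalveolar affricate), /j/ (palatal glide), /ʒ/ (voiced postalveolar fricative), /l/ (alveolar lateral approximant), /ɡ/ (voiced velar stop), /ɣ/ (voiced velar fricative) satisfy every feature; every other segment in the inventory fails at least one.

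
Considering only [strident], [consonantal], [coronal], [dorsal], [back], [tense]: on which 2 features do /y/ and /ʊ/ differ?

[back], [tense]

/y/ (high front rounded tense vowel) and /ʊ/ (high back rounded lax vowel) agree on [-strident], [-consonantal], [-coronal], [+dorsal]. They differ on [back] (/y/ [-], /ʊ/ [+]), [tense] (/y/ [+], /ʊ/ [-]).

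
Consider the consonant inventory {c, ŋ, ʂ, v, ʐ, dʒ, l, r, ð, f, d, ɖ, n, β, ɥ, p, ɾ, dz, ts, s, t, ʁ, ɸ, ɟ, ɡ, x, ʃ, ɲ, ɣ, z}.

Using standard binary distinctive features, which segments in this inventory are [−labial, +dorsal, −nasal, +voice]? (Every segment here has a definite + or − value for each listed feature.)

ʁ, ɟ, ɡ, ɣ

Eliminate segments failing any feature: /c, x/ are [−voice]; /ŋ, ɲ/ are [+nasal]; /ʂ, ʐ, dʒ, l, r, ð, d, ɖ, n, ɾ, dz, ts, s, t, ʃ, z/ are [−dorsal]; /v, f, β, ɥ, p, ɸ/ are [+labial]. The remaining /ʁ, ɟ, ɡ, ɣ/ satisfy [−labial], [+dorsal], [−nasal], [+voice].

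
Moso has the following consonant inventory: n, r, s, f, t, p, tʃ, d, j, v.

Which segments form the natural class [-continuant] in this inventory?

The [-continuant] segments here are /n, t, p, tʃ, d/; the remaining /r, s, f, j, v/ are [+continuant].

n, t, p, tʃ, d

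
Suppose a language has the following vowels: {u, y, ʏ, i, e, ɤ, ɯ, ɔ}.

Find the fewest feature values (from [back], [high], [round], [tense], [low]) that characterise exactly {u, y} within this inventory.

The class [+round], [+tense] has exactly /u, y/ as its extension in this inventory. No smaller conjunction from the listed features achieves this: [+tense] alone would also admit /i, e, ɤ, ɯ/; [+round] alone would also admit /ʏ, ɔ/; and checking the remaining single features turns up none with this extension.

[+round, +tense]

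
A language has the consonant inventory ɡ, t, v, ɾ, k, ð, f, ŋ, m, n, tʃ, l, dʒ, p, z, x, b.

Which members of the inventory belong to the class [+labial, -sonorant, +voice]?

v, b

Checking each segment against [+labial], [-sonorant], [+voice]: /v/ (voiced labiodental fricative), /b/ (voiced bilabial stop) satisfy every feature; every other segment in the inventory fails at least one.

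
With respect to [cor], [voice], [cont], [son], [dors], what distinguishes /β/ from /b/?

/β/ is the voiced bilabial fricative and /b/ is the voiced bilabial stop. Both are [−coronal], [+voice], [−sonorant], [−dorsal]. /β/ is [+continuant] while /b/ is [−continuant], so the distinguishing feature is [continuant].

[continuant]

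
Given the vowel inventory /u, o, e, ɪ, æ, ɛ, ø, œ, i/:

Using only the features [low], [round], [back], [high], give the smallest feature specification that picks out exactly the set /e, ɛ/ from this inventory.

[-high, -low, -round]

The class [-high], [-low], [-round] has exactly /e, ɛ/ as its extension in this inventory. No smaller conjunction from the listed features achieves this: [-low, -round] alone would also admit /ɪ, i/; [-high, -round] alone would also admit /æ/; [-high, -low] alone would also admit /o, ø, œ/; and checking the remaining two-feature bundles turns up none with this extension.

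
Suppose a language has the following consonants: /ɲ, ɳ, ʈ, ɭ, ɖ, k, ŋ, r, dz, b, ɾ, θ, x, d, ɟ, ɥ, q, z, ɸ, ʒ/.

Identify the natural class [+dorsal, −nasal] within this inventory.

Checking each segment against [+dorsal], [−nasal]: /k/ (voiceless velar stop), /x/ (voiceless velar fricative), /ɟ/ (voiced palatal stop), /ɥ/ (labial-palatal glide), /q/ (voiceless uvular stop) satisfy every feature; every other segment in the inventory fails at least one.

k, x, ɟ, ɥ, q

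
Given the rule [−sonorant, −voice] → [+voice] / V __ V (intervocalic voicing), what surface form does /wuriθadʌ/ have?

Only /θ/ occurs between two vowels (/i/ __ /a/) and matches the structural description. It is a voiceless dental fricative, so [−sonorant, −voice] holds; changing it to [+voice] with all other features held fixed yields /ð/ (voiced dental fricative). No other segment meets both the structural description and the environment, so the output is [wuriðadʌ].

[wuriðadʌ]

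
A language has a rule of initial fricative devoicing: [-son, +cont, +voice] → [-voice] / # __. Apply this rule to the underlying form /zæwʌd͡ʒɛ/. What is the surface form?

[sæwʌd͡ʒɛ]

/z/ satisfies [-son, +cont, +voice] and sits in # __. The [-voice] counterpart of the voiced alveolar fricative is /s/. Other segments in /zæwʌd͡ʒɛ/ either fail the structural description or are not in the environment, so the surface form is [sæwʌd͡ʒɛ].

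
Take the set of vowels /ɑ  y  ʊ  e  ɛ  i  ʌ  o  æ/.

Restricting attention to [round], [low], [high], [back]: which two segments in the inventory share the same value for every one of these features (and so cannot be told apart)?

e, ɛ

Both /e/ and /ɛ/ are [−round], [−low], [−high], [−back]. Since the list omits [tense] — which does distinguish the mid front unrounded tense vowel from the mid front unrounded lax vowel — this pair collapses; all other pairs remain distinct.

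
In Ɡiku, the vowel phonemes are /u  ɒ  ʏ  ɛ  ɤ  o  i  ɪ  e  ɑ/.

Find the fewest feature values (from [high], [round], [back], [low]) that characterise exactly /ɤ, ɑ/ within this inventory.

[+back, −round]

The class [+back], [−round] has exactly /ɤ, ɑ/ as its extension in this inventory. No smaller conjunction from the listed features achieves this: [−round] alone would also admit /ɛ, i, ɪ, e/; [+back] alone would also admit /u, ɒ, o/; and checking the remaining single features turns up none with this extension.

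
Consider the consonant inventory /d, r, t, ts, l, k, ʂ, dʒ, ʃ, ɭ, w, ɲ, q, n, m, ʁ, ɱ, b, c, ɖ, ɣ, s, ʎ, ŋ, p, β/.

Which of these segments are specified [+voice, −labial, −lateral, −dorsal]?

d, r, dʒ, n, ɖ

Among the inventory, the [+voice] segments are /d, r, l, dʒ, ɭ, w, ɲ, n, m, ʁ, ɱ, b, ɖ, ɣ, ʎ, ŋ, β/.
Among these, [−labial] gives /d, r, l, dʒ, ɭ, ɲ, n, ʁ, ɖ, ɣ, ʎ, ŋ/.
Within that set, [−lateral] gives /d, r, dʒ, ɲ, n, ʁ, ɖ, ɣ, ŋ/.
Among these, [−dorsal] leaves /d, r, dʒ, n, ɖ/.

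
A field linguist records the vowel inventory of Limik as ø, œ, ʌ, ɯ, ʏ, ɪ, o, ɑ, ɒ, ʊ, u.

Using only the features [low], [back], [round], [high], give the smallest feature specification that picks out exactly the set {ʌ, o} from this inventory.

The class [−high], [−low], [+back] has exactly /ʌ, o/ as its extension in this inventory. No smaller conjunction from the listed features achieves this: [−low, +back] alone would also admit /ɯ, ʊ, u/; [−high, +back] alone would also admit /ɑ, ɒ/; [−high, −low] alone would also admit /ø, œ/; and checking the remaining two-feature bundles turns up none with this extension.

[−high, −low, +back]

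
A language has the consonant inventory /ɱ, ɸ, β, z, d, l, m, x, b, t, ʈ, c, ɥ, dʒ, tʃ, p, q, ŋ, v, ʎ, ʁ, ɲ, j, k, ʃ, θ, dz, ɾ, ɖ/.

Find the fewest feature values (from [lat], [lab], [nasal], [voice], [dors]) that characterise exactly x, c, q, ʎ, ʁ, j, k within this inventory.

The class [−nasal], [−labial], [+dorsal] has exactly /x, c, q, ʎ, ʁ, j, k/ as its extension in this inventory. No smaller conjunction from the listed features achieves this: [−labial, +dorsal] alone would also admit /ŋ, ɲ/; [−nasal, +dorsal] alone would also admit /ɥ/; [−nasal, −labial] alone would also admit /z, d, l, t, …/; and checking the remaining two-feature bundles turns up none with this extension.

[−nasal, −lab, +dors]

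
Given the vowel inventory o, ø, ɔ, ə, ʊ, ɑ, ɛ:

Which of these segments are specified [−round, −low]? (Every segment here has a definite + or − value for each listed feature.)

Checking each segment against [−round], [−low]: /ə/ (mid central vowel (schwa)), /ɛ/ (mid front unrounded lax vowel) satisfy every feature; every other segment in the inventory fails at least one.

ə, ɛ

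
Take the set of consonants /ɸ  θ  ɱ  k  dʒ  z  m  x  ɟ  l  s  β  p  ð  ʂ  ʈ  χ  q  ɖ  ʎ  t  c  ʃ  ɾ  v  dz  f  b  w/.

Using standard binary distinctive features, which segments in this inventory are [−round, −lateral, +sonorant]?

ɱ, m, ɾ

Among the inventory, the [−round] segments are /ɸ, θ, ɱ, k, dʒ, z, m, x, ɟ, l, s, β, p, ð, ʂ, ʈ, χ, q, ɖ, ʎ, t, c, ʃ, ɾ, v, dz, f, b/.
Among these, [−lateral] gives /ɸ, θ, ɱ, k, dʒ, z, m, x, ɟ, s, β, p, ð, ʂ, ʈ, χ, q, ɖ, t, c, ʃ, ɾ, v, dz, f, b/.
Among these, [+sonorant] leaves /ɱ, m, ɾ/.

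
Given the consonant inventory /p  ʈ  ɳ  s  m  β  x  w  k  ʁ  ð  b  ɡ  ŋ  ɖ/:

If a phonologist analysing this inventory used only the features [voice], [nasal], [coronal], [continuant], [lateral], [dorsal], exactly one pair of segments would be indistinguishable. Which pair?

Both /ʁ/ and /w/ are [+voice], [-nasal], [-coronal], [+continuant], [-lateral], [+dorsal]. Since the list omits [labial], [round] and [high] — which do distinguish the voiced uvular fricative from the labial-velar glide — this pair collapses; all other pairs remain distinct.

ʁ, w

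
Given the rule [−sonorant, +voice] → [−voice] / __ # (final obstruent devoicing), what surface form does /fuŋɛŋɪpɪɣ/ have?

[fuŋɛŋɪpɪx]

/ɣ/ satisfies [−sonorant, +voice] and sits in __ #. The [−voice] counterpart of the voiced velar fricative is /x/. Other segments in /fuŋɛŋɪpɪɣ/ either fail the structural description or are not in the environment, so the surface form is [fuŋɛŋɪpɪx].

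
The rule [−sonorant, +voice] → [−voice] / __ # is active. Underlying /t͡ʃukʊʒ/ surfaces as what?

[t͡ʃukʊʃ]

/ʒ/ satisfies [−sonorant, +voice] and sits in __ #. The [−voice] counterpart of the voiced postalveolar fricative is /ʃ/. Other segments in /t͡ʃukʊʒ/ either fail the structural description or are not in the environment, so the surface form is [t͡ʃukʊʃ].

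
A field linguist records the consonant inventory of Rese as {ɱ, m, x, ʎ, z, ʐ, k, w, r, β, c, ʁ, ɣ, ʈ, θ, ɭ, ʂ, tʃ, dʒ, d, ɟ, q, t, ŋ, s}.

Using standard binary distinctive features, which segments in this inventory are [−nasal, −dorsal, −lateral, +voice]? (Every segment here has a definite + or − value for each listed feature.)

Checking each segment against [−nasal], [−dorsal], [−lateral], [+voice]: /z/ (voiced alveolar fricative), /ʐ/ (voiced retroflex fricative), /r/ (alveolar trill), /β/ (voiced bilabial fricative), /dʒ/ (voiced postalveolar affricate), /d/ (voiced alveolar stop) satisfy every feature; every other segment in the inventory fails at least one.

z, ʐ, r, β, dʒ, d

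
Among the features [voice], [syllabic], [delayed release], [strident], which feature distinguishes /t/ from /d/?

The two segments share [−syllabic], [−delayed release], [−strident]. The only feature from the list on which they differ: /t/ is [−voice] while /d/ is [+voice].

[voice]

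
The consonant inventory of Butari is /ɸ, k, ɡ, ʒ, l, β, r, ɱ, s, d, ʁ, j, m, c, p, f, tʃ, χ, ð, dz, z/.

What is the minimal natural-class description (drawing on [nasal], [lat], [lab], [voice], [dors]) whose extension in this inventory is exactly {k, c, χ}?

/k, c, χ/ are all [−voice], [+dorsal], and no other segment in the inventory matches both values. Dropping any one of them over-generates: [+dorsal] alone would also admit /ɡ, ʁ, j/; [−voice] alone would also admit /ɸ, s, p, f, …/. No other single listed feature picks out exactly this set either, so fewer than two features will not do.

[−voice, +dors]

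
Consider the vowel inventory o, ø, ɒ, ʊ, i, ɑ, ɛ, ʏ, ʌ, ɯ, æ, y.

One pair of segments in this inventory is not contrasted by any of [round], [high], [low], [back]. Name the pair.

ʏ, y

/ʏ/ (high front rounded lax vowel) and /y/ (high front rounded tense vowel) are both [+round], [+high], [-low], [-back], so none of the listed features separates them. (They do differ in [tense], which is not among the given features.) Every other pair in the inventory differs on at least one listed feature.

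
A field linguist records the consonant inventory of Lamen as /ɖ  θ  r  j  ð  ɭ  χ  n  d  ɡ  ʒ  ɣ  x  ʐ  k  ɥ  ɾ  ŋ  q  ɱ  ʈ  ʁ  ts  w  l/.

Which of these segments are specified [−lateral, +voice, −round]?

ɖ, r, j, ð, n, d, ɡ, ʒ, ɣ, ʐ, ɾ, ŋ, ɱ, ʁ

First, the [−lateral] segments are /ɖ, θ, r, j, ð, χ, n, d, ɡ, ʒ, ɣ, x, ʐ, k, ɥ, ɾ, ŋ, q, ɱ, ʈ, ʁ, ts, w/.
Then [+voice] gives /ɖ, r, j, ð, n, d, ɡ, ʒ, ɣ, ʐ, ɥ, ɾ, ŋ, ɱ, ʁ, w/.
Among these, [−round] leaves /ɖ, r, j, ð, n, d, ɡ, ʒ, ɣ, ʐ, ɾ, ŋ, ɱ, ʁ/.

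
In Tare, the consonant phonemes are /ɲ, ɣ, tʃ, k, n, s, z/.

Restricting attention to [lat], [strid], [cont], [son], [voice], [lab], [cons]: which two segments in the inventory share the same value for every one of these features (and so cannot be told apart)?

/ɲ/ (palatal nasal) and /n/ (alveolar nasal) are both [-lateral], [-strident], [-continuant], [+sonorant], [+voice], [-labial], [+consonantal], so none of the listed features separates them. (They do differ in [dorsal], which is not among the given features.) Every other pair in the inventory differs on at least one listed feature.

ɲ, n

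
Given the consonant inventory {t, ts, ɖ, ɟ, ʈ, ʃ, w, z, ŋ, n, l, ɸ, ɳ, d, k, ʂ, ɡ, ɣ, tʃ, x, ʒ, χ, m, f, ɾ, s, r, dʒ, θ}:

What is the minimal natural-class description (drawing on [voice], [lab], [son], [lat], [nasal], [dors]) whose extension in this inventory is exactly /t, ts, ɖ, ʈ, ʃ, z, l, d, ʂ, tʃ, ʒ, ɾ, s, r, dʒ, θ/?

[−nasal, −lab, −dors]

Every target segment is [−nasal], [−labial], [−dorsal]; each remaining inventory member fails at least one of these. Each conjunct is needed — [−labial, −dorsal] alone would also admit /n, ɳ/; [−nasal, −dorsal] alone would also admit /ɸ, f/; [−nasal, −labial] alone would also admit /ɟ, k, ɡ, ɣ, …/ — and no other combination of two listed features has exactly this extension, so three is the minimum.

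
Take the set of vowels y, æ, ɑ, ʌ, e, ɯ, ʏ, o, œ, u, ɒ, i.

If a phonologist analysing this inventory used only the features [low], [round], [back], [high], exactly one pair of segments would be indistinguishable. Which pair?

y, ʏ

/y/ (high front rounded tense vowel) and /ʏ/ (high front rounded lax vowel) are both [−low], [+round], [−back], [+high], so none of the listed features separates them. (They do differ in [tense], which is not among the given features.) Every other pair in the inventory differs on at least one listed feature.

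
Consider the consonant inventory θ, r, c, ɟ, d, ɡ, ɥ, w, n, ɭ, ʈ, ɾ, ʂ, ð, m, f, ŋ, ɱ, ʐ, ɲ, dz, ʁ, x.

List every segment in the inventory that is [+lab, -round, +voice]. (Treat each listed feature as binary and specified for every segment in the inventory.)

m, ɱ

Checking each segment against [+labial], [-round], [+voice]: /m/ (bilabial nasal), /ɱ/ (labiodental nasal) satisfy every feature; every other segment in the inventory fails at least one.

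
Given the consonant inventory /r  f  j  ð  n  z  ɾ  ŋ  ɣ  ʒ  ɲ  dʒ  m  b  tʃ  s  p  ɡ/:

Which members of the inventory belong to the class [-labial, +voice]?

Checking each segment against [-labial], [+voice]: /r/ (alveolar trill), /j/ (palatal glide), /ð/ (voiced dental fricative), /n/ (alveolar nasal), /z/ (voiced alveolar fricative), /ɾ/ (alveolar tap), among others, satisfy every feature; every other segment in the inventory fails at least one.

r, j, ð, n, z, ɾ, ŋ, ɣ, ʒ, ɲ, dʒ, ɡ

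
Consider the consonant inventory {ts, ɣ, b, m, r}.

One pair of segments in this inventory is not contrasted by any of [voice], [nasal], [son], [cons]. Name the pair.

b, ɣ

On the given features, /b/ and /ɣ/ have an identical profile: [+voice], [-nasal], [-sonorant], [+consonantal]. No other two segments in the inventory coincide on all 4 features. (They do differ in [continuant], [labial] and [dorsal], which are not among the given features.)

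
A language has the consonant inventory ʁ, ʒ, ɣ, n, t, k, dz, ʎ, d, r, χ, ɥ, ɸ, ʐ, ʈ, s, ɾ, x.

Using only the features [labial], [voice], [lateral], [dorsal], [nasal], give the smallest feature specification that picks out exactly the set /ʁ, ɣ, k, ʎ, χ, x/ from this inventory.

Every target segment is [−labial], [+dorsal]; each remaining inventory member fails at least one of these. Each conjunct is needed — [+dorsal] alone would also admit /ɥ/; [−labial] alone would also admit /ʒ, n, t, dz, …/ — and no other single listed feature has exactly this extension, so two is the minimum.

[−labial, +dorsal]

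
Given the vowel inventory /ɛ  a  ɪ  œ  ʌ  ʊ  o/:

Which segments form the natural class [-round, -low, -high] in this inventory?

First, the [-round] segments are /ɛ, a, ɪ, ʌ/.
Within that set, [-low] gives /ɛ, ɪ, ʌ/.
Then [-high] leaves /ɛ, ʌ/.

ɛ, ʌ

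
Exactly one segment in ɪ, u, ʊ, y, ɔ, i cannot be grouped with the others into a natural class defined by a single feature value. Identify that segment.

[high] groups all but one: /y, i, u, ʊ, ɪ/ share [+high] while /ɔ/ (mid back rounded lax vowel) alone is [−high]. Removing any other segment would not leave a single-feature class that excludes it.

ɔ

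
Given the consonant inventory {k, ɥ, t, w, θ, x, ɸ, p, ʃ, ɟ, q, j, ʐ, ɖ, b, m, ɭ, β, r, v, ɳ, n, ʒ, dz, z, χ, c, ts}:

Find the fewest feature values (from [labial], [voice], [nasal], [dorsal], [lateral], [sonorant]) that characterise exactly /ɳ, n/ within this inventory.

Every target segment is [+nasal], [-labial]; each remaining inventory member fails at least one of these. Each conjunct is needed — [-labial] alone would also admit /k, t, θ, x, …/; [+nasal] alone would also admit /m/ — and no other single listed feature has exactly this extension, so two is the minimum.

[+nasal, -labial]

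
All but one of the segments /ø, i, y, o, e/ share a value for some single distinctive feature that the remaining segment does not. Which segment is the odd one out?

[back] groups all but one: /y, i, ø, e/ share [-back] while /o/ (mid back rounded tense vowel) alone is [+back]. Removing any other segment would not leave a single-feature class that excludes it.

o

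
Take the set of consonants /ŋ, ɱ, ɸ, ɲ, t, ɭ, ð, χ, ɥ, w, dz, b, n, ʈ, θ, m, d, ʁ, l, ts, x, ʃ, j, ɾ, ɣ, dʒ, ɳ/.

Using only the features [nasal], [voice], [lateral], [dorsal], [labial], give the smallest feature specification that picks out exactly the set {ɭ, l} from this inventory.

[+lateral]

The target set is precisely the extension of [+lateral] in this inventory.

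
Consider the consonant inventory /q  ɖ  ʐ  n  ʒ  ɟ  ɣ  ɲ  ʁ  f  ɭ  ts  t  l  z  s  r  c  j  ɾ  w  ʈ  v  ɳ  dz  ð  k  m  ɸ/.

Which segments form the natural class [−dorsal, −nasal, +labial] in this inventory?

Checking each segment against [−dorsal], [−nasal], [+labial]: /f/ (voiceless labiodental fricative), /v/ (voiced labiodental fricative), /ɸ/ (voiceless bilabial fricative) satisfy every feature; every other segment in the inventory fails at least one.

f, v, ɸ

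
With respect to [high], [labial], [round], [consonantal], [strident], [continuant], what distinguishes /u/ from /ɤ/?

/u/ (high back rounded tense vowel) and /ɤ/ (mid back unrounded tense vowel) agree on [−consonantal], [−strident], [+continuant]. They differ on [labial] (/u/ [+], /ɤ/ [−]), [round] (/u/ [+], /ɤ/ [−]), [high] (/u/ [+], /ɤ/ [−]).

[labial], [round], [high]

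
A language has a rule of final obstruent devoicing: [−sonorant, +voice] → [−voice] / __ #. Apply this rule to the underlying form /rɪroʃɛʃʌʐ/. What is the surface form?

The only segment in the rule's environment that also matches [−sonorant, +voice] is /ʐ/. Applying [−voice] turns the voiced retroflex fricative into /ʂ/ (voiceless retroflex fricative), giving [rɪroʃɛʃʌʂ].

[rɪroʃɛʃʌʂ]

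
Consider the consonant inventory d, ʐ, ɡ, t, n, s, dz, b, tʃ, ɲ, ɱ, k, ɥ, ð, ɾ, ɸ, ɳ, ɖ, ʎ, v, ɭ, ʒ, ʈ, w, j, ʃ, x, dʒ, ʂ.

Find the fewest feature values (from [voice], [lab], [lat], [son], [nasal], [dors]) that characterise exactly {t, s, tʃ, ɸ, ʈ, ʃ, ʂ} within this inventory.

[-voice, -dors]

/t, s, tʃ, ɸ, ʈ, ʃ, ʂ/ are all [-voice], [-dorsal], and no other segment in the inventory matches both values. Dropping any one of them over-generates: [-dorsal] alone would also admit /d, ʐ, n, dz, …/; [-voice] alone would also admit /k, x/. No other single listed feature picks out exactly this set either, so fewer than two features will not do.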